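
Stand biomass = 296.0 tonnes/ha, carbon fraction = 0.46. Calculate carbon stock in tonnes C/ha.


Formula: Carbon Stock = Biomass * Carbon Fraction
C = 296.0 t/ha * 0.46
C = 136.2 t C/ha

136.2


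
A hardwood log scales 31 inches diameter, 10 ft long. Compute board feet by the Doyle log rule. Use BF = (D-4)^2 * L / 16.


Doyle: BF = (D - 4)^2 * L / 16
Adjusted diameter = 31 - 4 = 27 in
(D-4)^2 = 27^2 = 729
BF = 729 * 10 / 16 = 456 BF

456


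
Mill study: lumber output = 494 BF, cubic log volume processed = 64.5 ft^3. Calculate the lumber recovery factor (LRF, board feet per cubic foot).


Formula: LRF = Lumber Output (BF) / Log Input (ft^3)
LRF = 494 BF / 64.5 ft^3
LRF = 7.66 BF/ft^3

7.66


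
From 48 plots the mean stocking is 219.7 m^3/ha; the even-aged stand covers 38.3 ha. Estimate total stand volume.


Formula: Total Volume = Mean Volume per ha * Total Area
Total Volume = 219.7 m^3/ha * 38.3 ha
Total Volume = 8415 m^3

8415


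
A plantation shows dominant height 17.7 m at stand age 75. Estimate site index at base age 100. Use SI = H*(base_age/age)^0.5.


Formula: SI = H_dom * (base_age / age)^0.5
Age ratio = 100 / 75 = 1.33333
sqrt(age_ratio) = 1.1547
SI = 17.7 * 1.1547 = 20.4 m

20.4


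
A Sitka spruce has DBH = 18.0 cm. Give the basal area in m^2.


Formula: BA = pi * (DBH/2)^2 / 10000  (cm^2 to m^2)
Radius = DBH/2 = 18.0/2 = 9.0 cm
BA = pi * 9.0^2 / 10000
   = 254.469 cm^2 / 10000
   = 0.0254 m^2

0.0254


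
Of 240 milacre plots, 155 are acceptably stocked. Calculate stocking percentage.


Formula: Stocking % = stocked plots / total plots * 100
Stocking = 155 / 240 * 100
Stocking = 0.6458 * 100 = 64.6%

64.6


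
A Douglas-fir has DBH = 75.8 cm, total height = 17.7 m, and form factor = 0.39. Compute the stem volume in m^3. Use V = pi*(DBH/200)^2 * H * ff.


Formula: V = pi * (DBH/200)^2 * H * ff
Radius = DBH/200 = 75.8/200 = 0.379 m
Radius^2 = 0.379^2 = 0.143641 m^2
V = pi * 0.143641 * 17.7 * 0.39
V = 3.115 m^3

3.115


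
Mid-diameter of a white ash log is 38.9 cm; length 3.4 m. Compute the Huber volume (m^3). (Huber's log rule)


Huber: V = Am * L,  Am = pi*(Dm/200)^2
Am = pi*(38.9/200)^2 = 0.118847 m^2
V = 0.118847*3.4 = 0.4041 m^3

0.4041


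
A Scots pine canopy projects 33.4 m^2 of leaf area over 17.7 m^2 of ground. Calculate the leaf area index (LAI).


Formula: LAI = total leaf area / ground area  (dimensionless)
LAI = 33.4 m^2 / 17.7 m^2
LAI = 1.89

1.89


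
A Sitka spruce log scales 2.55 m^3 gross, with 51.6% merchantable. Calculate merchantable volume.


Formula: MV = V_total * (merchantable_pct / 100)
Merchantable fraction = 51.6% / 100 = 0.516
MV = 2.55 m^3 * 0.516 = 1.316 m^3

1.316


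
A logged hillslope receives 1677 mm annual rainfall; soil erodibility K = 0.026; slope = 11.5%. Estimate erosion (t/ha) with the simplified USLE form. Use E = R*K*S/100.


Formula: E = R * K * S / 100  (simplified USLE)
R * K = 1677 * 0.026 = 43.602
E = 43.602 * 11.5 / 100 = 5.01 t/ha

5.01


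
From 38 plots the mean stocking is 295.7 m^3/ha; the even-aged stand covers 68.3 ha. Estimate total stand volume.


Formula: Total Volume = Mean Volume per ha * Total Area
Total Volume = 295.7 m^3/ha * 68.3 ha
Total Volume = 20196 m^3

20196


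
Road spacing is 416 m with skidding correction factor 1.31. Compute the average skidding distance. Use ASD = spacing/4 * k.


Formula: ASD = (spacing / 4) * correction
Uncorrected distance = spacing / 4 = 416 / 4 = 104 m
ASD = 104 * 1.31 = 136 m

136


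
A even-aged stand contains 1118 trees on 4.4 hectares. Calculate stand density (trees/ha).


Formula: Stand Density = N_trees / Area_ha
Density = 1118 trees / 4.4 ha
Density = 254 trees/ha

254


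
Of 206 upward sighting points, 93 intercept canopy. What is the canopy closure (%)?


Formula: Canopy closure = covered points / total points * 100
Closure = 93 / 206 * 100
Closure = 0.4515 * 100 = 45.1%

45.1


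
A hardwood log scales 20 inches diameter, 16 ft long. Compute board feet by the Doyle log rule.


Doyle: BF = (D - 4)^2 * L / 16
Adjusted diameter = 20 - 4 = 16 in
(D-4)^2 = 16^2 = 256
BF = 256 * 16 / 16 = 256 BF

256


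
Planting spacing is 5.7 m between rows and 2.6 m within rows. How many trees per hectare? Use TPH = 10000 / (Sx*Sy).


Formula: TPH = 10000 m^2/ha / (spacing_x * spacing_y)
Area per tree = 5.7 m * 2.6 m = 14.82 m^2
TPH = 10000 / 14.82 = 675 trees/ha

675


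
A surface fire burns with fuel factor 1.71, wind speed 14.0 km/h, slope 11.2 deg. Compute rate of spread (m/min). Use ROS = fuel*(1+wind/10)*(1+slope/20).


Formula: ROS = fuel * (1 + wind/10) * (1 + slope/20)
Wind factor = 1 + 14.0/10 = 2.4
Slope factor = 1 + 11.2/20 = 1.56
ROS = 1.71 * 2.4 * 1.56 = 6.4 m/min

6.4


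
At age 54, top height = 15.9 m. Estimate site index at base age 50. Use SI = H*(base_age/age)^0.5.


Formula: SI = H_dom * (base_age / age)^0.5
Age ratio = 50 / 54 = 0.92593
sqrt(age_ratio) = 0.96225
SI = 15.9 * 0.96225 = 15.3 m

15.3


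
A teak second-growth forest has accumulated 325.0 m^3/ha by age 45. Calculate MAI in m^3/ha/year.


Formula: MAI = Total Volume / Stand Age
MAI = 325.0 m^3/ha / 45 years
MAI = 7.22 m^3/ha/year

7.22


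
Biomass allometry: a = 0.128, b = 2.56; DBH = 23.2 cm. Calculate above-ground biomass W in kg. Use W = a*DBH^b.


Formula: W = a * DBH^b  (allometric power law)
DBH^b = 23.2^2.56 = 3130.7561
W = 0.128 * 3130.7561 = 400.7 kg

400.7


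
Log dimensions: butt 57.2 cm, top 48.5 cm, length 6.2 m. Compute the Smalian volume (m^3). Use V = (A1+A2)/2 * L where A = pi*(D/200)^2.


Smalian: V = (A1 + A2)/2 * L,  A = pi*(D/200)^2
A1 = pi*(57.2/200)^2 = 0.25697 m^2
A2 = pi*(48.5/200)^2 = 0.184745 m^2
V = (0.25697+0.184745)/2*6.2 = 1.3693 m^3

1.3693


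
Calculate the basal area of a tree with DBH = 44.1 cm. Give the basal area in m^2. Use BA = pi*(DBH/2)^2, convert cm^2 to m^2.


Formula: BA = pi * (DBH/2)^2 / 10000  (cm^2 to m^2)
Radius = DBH/2 = 44.1/2 = 22.05 cm
BA = pi * 22.05^2 / 10000
   = 1527.4502 cm^2 / 10000
   = 0.1527 m^2

0.1527


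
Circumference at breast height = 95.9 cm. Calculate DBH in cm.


Formula: DBH = C / pi
DBH = 95.9 / pi
pi = 3.14159...
DBH = 30.5 cm

30.5


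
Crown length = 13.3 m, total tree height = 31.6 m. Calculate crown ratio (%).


Formula: Crown Ratio = (Crown Length / Total Height) * 100
CR = (13.3 m / 31.6 m) * 100
CR = 0.4209 * 100 = 42.1%

42.1


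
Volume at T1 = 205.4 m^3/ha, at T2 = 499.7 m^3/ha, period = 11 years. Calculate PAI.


Formula: PAI = (V_T2 - V_T1) / (T2 - T1)
Volume increment = 499.7 - 205.4 = 294.3 m^3/ha
PAI = 294.3 / 11 = 26.75 m^3/ha/year

26.75


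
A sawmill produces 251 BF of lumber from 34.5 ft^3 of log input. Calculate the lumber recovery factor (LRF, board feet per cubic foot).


Formula: LRF = Lumber Output (BF) / Log Input (ft^3)
LRF = 251 BF / 34.5 ft^3
LRF = 7.28 BF/ft^3

7.28


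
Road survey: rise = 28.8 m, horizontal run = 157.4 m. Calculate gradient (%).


Formula: Gradient = rise / run * 100
Gradient = 28.8 / 157.4 * 100 = 18.3%

18.3


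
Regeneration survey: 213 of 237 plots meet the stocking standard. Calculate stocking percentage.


Formula: Stocking % = stocked plots / total plots * 100
Stocking = 213 / 237 * 100
Stocking = 0.8987 * 100 = 89.9%

89.9


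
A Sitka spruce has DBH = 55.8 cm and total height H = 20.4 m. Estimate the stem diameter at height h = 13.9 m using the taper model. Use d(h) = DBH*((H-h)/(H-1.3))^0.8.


Taper: d(h) = DBH * ((H - h) / (H - 1.3))^0.8
Numerator = H - h = 20.4 - 13.9 = 6.5 m
Denominator = H - 1.3 = 20.4 - 1.3 = 19.1 m
Ratio = 6.5 / 19.1 = 0.34031
d = 55.8 * 0.34031^0.8 = 23.6 cm

23.6


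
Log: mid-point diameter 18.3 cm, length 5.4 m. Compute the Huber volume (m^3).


Huber: V = Am * L,  Am = pi*(Dm/200)^2
Am = pi*(18.3/200)^2 = 0.026302 m^2
V = 0.026302*5.4 = 0.142 m^3

0.142


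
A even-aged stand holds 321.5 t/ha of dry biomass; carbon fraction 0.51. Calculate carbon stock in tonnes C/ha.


Formula: Carbon Stock = Biomass * Carbon Fraction
C = 321.5 t/ha * 0.51
C = 164.0 t C/ha

164.0


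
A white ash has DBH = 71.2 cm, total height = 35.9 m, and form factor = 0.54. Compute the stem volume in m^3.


Formula: V = pi * (DBH/200)^2 * H * ff
Radius = DBH/200 = 71.2/200 = 0.356 m
Radius^2 = 0.356^2 = 0.126736 m^2
V = pi * 0.126736 * 35.9 * 0.54
V = 7.719 m^3

7.719


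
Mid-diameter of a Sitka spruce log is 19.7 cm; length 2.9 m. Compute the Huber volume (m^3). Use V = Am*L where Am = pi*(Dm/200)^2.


Huber: V = Am * L,  Am = pi*(Dm/200)^2
Am = pi*(19.7/200)^2 = 0.030481 m^2
V = 0.030481*2.9 = 0.0884 m^3

0.0884


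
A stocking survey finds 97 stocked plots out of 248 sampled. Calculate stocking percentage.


Formula: Stocking % = stocked plots / total plots * 100
Stocking = 97 / 248 * 100
Stocking = 0.3911 * 100 = 39.1%

39.1


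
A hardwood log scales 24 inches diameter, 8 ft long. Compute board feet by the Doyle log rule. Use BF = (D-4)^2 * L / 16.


Doyle: BF = (D - 4)^2 * L / 16
Adjusted diameter = 24 - 4 = 20 in
(D-4)^2 = 20^2 = 400
BF = 400 * 8 / 16 = 200 BF

200


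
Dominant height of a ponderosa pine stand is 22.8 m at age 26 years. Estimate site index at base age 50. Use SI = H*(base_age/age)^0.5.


Formula: SI = H_dom * (base_age / age)^0.5
Age ratio = 50 / 26 = 1.92308
sqrt(age_ratio) = 1.38675
SI = 22.8 * 1.38675 = 31.6 m

31.6


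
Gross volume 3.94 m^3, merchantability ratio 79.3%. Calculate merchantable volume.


Formula: MV = V_total * (merchantable_pct / 100)
Merchantable fraction = 79.3% / 100 = 0.793
MV = 3.94 m^3 * 0.793 = 3.124 m^3

3.124


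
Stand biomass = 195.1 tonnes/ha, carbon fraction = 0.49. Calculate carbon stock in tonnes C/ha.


Formula: Carbon Stock = Biomass * Carbon Fraction
C = 195.1 t/ha * 0.49
C = 95.6 t C/ha

95.6


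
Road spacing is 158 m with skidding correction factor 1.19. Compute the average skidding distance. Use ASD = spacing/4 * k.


Formula: ASD = (spacing / 4) * correction
Uncorrected distance = spacing / 4 = 158 / 4 = 39.5 m
ASD = 39.5 * 1.19 = 47 m

47


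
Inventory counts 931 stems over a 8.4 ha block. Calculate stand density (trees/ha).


Formula: Stand Density = N_trees / Area_ha
Density = 931 trees / 8.4 ha
Density = 111 trees/ha

111


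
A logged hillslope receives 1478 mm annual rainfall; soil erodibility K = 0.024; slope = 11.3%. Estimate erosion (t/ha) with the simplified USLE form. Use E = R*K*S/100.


Formula: E = R * K * S / 100  (simplified USLE)
R * K = 1478 * 0.024 = 35.472
E = 35.472 * 11.3 / 100 = 4.01 t/ha

4.01


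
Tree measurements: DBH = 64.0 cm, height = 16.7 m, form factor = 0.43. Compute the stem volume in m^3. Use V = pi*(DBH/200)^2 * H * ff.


Formula: V = pi * (DBH/200)^2 * H * ff
Radius = DBH/200 = 64.0/200 = 0.32 m
Radius^2 = 0.32^2 = 0.1024 m^2
V = pi * 0.1024 * 16.7 * 0.43
V = 2.31 m^3

2.31


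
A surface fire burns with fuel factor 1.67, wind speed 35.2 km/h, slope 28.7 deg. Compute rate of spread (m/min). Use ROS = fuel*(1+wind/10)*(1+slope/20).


Formula: ROS = fuel * (1 + wind/10) * (1 + slope/20)
Wind factor = 1 + 35.2/10 = 4.52
Slope factor = 1 + 28.7/20 = 2.435
ROS = 1.67 * 4.52 * 2.435 = 18.38 m/min

18.38


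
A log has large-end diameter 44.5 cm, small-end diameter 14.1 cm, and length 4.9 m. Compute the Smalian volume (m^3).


Smalian: V = (A1 + A2)/2 * L,  A = pi*(D/200)^2
A1 = pi*(44.5/200)^2 = 0.155528 m^2
A2 = pi*(14.1/200)^2 = 0.015615 m^2
V = (0.155528+0.015615)/2*4.9 = 0.4193 m^3

0.4193


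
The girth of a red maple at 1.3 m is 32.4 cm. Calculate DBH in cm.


Formula: DBH = C / pi
DBH = 32.4 / pi
pi = 3.14159...
DBH = 10.3 cm

10.3


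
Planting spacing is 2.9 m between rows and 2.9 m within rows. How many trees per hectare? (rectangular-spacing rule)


Formula: TPH = 10000 m^2/ha / (spacing_x * spacing_y)
Area per tree = 2.9 m * 2.9 m = 8.41 m^2
TPH = 10000 / 8.41 = 1189 trees/ha

1189


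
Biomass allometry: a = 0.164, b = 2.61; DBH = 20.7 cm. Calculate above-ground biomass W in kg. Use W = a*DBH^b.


Formula: W = a * DBH^b  (allometric power law)
DBH^b = 20.7^2.61 = 2720.7122
W = 0.164 * 2720.7122 = 446.2 kg

446.2


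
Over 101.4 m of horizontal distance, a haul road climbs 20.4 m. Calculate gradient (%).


Formula: Gradient = rise / run * 100
Gradient = 20.4 / 101.4 * 100 = 20.1%

20.1


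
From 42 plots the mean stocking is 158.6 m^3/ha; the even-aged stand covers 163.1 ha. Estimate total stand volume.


Formula: Total Volume = Mean Volume per ha * Total Area
Total Volume = 158.6 m^3/ha * 163.1 ha
Total Volume = 25868 m^3

25868


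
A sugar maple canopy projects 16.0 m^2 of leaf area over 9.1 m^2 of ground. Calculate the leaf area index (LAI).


Formula: LAI = total leaf area / ground area  (dimensionless)
LAI = 16.0 m^2 / 9.1 m^2
LAI = 1.76

1.76


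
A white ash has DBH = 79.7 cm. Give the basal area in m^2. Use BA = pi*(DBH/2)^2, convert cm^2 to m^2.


Formula: BA = pi * (DBH/2)^2 / 10000  (cm^2 to m^2)
Radius = DBH/2 = 79.7/2 = 39.85 cm
BA = pi * 39.85^2 / 10000
   = 4988.9198 cm^2 / 10000
   = 0.4989 m^2

0.4989


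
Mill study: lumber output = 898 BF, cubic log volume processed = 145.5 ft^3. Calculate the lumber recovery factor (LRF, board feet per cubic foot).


Formula: LRF = Lumber Output (BF) / Log Input (ft^3)
LRF = 898 BF / 145.5 ft^3
LRF = 6.17 BF/ft^3

6.17


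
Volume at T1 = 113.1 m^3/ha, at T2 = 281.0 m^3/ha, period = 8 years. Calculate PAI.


Formula: PAI = (V_T2 - V_T1) / (T2 - T1)
Volume increment = 281.0 - 113.1 = 167.9 m^3/ha
PAI = 167.9 / 8 = 20.99 m^3/ha/year

20.99


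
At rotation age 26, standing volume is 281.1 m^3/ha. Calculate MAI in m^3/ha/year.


Formula: MAI = Total Volume / Stand Age
MAI = 281.1 m^3/ha / 26 years
MAI = 10.81 m^3/ha/year

10.81


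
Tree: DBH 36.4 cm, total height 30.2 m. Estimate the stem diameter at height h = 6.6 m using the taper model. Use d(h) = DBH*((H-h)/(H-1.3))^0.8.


Taper: d(h) = DBH * ((H - h) / (H - 1.3))^0.8
Numerator = H - h = 30.2 - 6.6 = 23.6 m
Denominator = H - 1.3 = 30.2 - 1.3 = 28.9 m
Ratio = 23.6 / 28.9 = 0.81661
d = 36.4 * 0.81661^0.8 = 31.0 cm

31.0


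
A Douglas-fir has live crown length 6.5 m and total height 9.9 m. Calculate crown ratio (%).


Formula: Crown Ratio = (Crown Length / Total Height) * 100
CR = (6.5 m / 9.9 m) * 100
CR = 0.6566 * 100 = 65.7%

65.7


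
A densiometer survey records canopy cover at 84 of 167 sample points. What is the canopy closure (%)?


Formula: Canopy closure = covered points / total points * 100
Closure = 84 / 167 * 100
Closure = 0.503 * 100 = 50.3%

50.3


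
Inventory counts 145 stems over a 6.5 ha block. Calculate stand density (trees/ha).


Formula: Stand Density = N_trees / Area_ha
Density = 145 trees / 6.5 ha
Density = 22 trees/ha

22


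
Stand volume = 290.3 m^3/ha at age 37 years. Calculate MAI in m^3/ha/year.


Formula: MAI = Total Volume / Stand Age
MAI = 290.3 m^3/ha / 37 years
MAI = 7.85 m^3/ha/year

7.85


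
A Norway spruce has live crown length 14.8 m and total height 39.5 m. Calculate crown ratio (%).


Formula: Crown Ratio = (Crown Length / Total Height) * 100
CR = (14.8 m / 39.5 m) * 100
CR = 0.3747 * 100 = 37.5%

37.5


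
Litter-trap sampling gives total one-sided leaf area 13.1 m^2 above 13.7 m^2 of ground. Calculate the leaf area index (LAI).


Formula: LAI = total leaf area / ground area  (dimensionless)
LAI = 13.1 m^2 / 13.7 m^2
LAI = 0.96

0.96


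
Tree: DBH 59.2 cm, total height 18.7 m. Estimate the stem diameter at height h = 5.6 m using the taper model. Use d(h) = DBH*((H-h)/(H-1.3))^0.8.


Taper: d(h) = DBH * ((H - h) / (H - 1.3))^0.8
Numerator = H - h = 18.7 - 5.6 = 13.1 m
Denominator = H - 1.3 = 18.7 - 1.3 = 17.4 m
Ratio = 13.1 / 17.4 = 0.75287
d = 59.2 * 0.75287^0.8 = 47.2 cm

47.2


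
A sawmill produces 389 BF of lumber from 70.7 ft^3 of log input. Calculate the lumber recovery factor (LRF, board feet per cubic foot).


Formula: LRF = Lumber Output (BF) / Log Input (ft^3)
LRF = 389 BF / 70.7 ft^3
LRF = 5.5 BF/ft^3

5.5


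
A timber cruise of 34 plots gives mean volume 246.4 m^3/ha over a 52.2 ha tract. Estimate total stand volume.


Formula: Total Volume = Mean Volume per ha * Total Area
Total Volume = 246.4 m^3/ha * 52.2 ha
Total Volume = 12862 m^3

12862


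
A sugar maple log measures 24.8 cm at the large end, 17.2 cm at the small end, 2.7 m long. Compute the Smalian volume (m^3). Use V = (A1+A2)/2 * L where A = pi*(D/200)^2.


Smalian: V = (A1 + A2)/2 * L,  A = pi*(D/200)^2
A1 = pi*(24.8/200)^2 = 0.048305 m^2
A2 = pi*(17.2/200)^2 = 0.023235 m^2
V = (0.048305+0.023235)/2*2.7 = 0.0966 m^3

0.0966


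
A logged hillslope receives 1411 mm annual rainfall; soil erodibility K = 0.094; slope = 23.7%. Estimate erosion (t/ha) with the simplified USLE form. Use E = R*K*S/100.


Formula: E = R * K * S / 100  (simplified USLE)
R * K = 1411 * 0.094 = 132.634
E = 132.634 * 23.7 / 100 = 31.43 t/ha

31.43


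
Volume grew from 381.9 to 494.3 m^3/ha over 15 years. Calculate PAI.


Formula: PAI = (V_T2 - V_T1) / (T2 - T1)
Volume increment = 494.3 - 381.9 = 112.4 m^3/ha
PAI = 112.4 / 15 = 7.49 m^3/ha/year

7.49


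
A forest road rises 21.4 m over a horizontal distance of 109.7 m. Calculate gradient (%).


Formula: Gradient = rise / run * 100
Gradient = 21.4 / 109.7 * 100 = 19.5%

19.5


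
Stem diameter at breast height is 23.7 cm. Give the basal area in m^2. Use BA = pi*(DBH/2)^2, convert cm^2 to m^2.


Formula: BA = pi * (DBH/2)^2 / 10000  (cm^2 to m^2)
Radius = DBH/2 = 23.7/2 = 11.85 cm
BA = pi * 11.85^2 / 10000
   = 441.1503 cm^2 / 10000
   = 0.0441 m^2

0.0441


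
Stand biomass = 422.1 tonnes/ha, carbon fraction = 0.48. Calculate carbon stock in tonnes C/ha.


Formula: Carbon Stock = Biomass * Carbon Fraction
C = 422.1 t/ha * 0.48
C = 202.6 t C/ha

202.6


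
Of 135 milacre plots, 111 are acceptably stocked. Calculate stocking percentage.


Formula: Stocking % = stocked plots / total plots * 100
Stocking = 111 / 135 * 100
Stocking = 0.8222 * 100 = 82.2%

82.2


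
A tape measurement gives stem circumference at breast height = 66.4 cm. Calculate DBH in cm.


Formula: DBH = C / pi
DBH = 66.4 / pi
pi = 3.14159...
DBH = 21.1 cm

21.1


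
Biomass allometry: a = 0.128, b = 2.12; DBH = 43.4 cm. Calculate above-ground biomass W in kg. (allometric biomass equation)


Formula: W = a * DBH^b  (allometric power law)
DBH^b = 43.4^2.12 = 2961.2715
W = 0.128 * 2961.2715 = 379.0 kg

379.0


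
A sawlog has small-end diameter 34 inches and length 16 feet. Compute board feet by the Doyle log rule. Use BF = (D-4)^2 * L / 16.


Doyle: BF = (D - 4)^2 * L / 16
Adjusted diameter = 34 - 4 = 30 in
(D-4)^2 = 30^2 = 900
BF = 900 * 16 / 16 = 900 BF

900


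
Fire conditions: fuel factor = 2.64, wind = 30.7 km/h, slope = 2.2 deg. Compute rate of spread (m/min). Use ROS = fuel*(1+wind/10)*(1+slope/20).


Formula: ROS = fuel * (1 + wind/10) * (1 + slope/20)
Wind factor = 1 + 30.7/10 = 4.07
Slope factor = 1 + 2.2/20 = 1.11
ROS = 2.64 * 4.07 * 1.11 = 11.93 m/min

11.93


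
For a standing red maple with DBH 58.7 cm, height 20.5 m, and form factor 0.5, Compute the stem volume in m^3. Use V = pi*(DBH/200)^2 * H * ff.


Formula: V = pi * (DBH/200)^2 * H * ff
Radius = DBH/200 = 58.7/200 = 0.2935 m
Radius^2 = 0.2935^2 = 0.08614225 m^2
V = pi * 0.08614225 * 20.5 * 0.5
V = 2.774 m^3

2.774


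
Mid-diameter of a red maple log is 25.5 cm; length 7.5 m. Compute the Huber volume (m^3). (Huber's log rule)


Huber: V = Am * L,  Am = pi*(Dm/200)^2
Am = pi*(25.5/200)^2 = 0.051071 m^2
V = 0.051071*7.5 = 0.383 m^3

0.383


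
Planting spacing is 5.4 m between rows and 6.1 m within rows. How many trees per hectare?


Formula: TPH = 10000 m^2/ha / (spacing_x * spacing_y)
Area per tree = 5.4 m * 6.1 m = 32.94 m^2
TPH = 10000 / 32.94 = 304 trees/ha

304


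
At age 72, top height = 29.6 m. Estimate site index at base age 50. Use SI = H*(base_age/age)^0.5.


Formula: SI = H_dom * (base_age / age)^0.5
Age ratio = 50 / 72 = 0.69444
sqrt(age_ratio) = 0.83333
SI = 29.6 * 0.83333 = 24.7 m

24.7


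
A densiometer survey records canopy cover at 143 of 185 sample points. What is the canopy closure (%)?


Formula: Canopy closure = covered points / total points * 100
Closure = 143 / 185 * 100
Closure = 0.773 * 100 = 77.3%

77.3


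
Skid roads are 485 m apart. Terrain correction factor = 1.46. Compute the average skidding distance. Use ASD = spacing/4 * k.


Formula: ASD = (spacing / 4) * correction
Uncorrected distance = spacing / 4 = 485 / 4 = 121.25 m
ASD = 121.25 * 1.46 = 177 m

177


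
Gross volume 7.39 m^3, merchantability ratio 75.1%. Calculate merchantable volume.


Formula: MV = V_total * (merchantable_pct / 100)
Merchantable fraction = 75.1% / 100 = 0.751
MV = 7.39 m^3 * 0.751 = 5.55 m^3

5.55


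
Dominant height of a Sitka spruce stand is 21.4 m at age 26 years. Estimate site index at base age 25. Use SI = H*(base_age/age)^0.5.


Formula: SI = H_dom * (base_age / age)^0.5
Age ratio = 25 / 26 = 0.96154
sqrt(age_ratio) = 0.98058
SI = 21.4 * 0.98058 = 21.0 m

21.0


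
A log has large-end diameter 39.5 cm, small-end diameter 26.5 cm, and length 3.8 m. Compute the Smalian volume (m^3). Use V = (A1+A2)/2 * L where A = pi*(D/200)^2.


Smalian: V = (A1 + A2)/2 * L,  A = pi*(D/200)^2
A1 = pi*(39.5/200)^2 = 0.122542 m^2
A2 = pi*(26.5/200)^2 = 0.055155 m^2
V = (0.122542+0.055155)/2*3.8 = 0.3376 m^3

0.3376


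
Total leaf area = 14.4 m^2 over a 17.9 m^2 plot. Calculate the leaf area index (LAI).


Formula: LAI = total leaf area / ground area  (dimensionless)
LAI = 14.4 m^2 / 17.9 m^2
LAI = 0.8

0.8


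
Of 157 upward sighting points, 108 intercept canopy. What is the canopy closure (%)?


Formula: Canopy closure = covered points / total points * 100
Closure = 108 / 157 * 100
Closure = 0.6879 * 100 = 68.8%

68.8


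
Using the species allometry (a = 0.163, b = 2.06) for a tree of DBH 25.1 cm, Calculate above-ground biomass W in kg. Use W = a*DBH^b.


Formula: W = a * DBH^b  (allometric power law)
DBH^b = 25.1^2.06 = 764.4127
W = 0.163 * 764.4127 = 124.6 kg

124.6


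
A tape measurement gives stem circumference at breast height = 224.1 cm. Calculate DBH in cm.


Formula: DBH = C / pi
DBH = 224.1 / pi
pi = 3.14159...
DBH = 71.3 cm

71.3


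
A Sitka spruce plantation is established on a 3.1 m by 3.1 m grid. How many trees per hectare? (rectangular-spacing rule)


Formula: TPH = 10000 m^2/ha / (spacing_x * spacing_y)
Area per tree = 3.1 m * 3.1 m = 9.61 m^2
TPH = 10000 / 9.61 = 1041 trees/ha

1041


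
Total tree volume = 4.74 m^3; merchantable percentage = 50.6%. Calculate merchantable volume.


Formula: MV = V_total * (merchantable_pct / 100)
Merchantable fraction = 50.6% / 100 = 0.506
MV = 4.74 m^3 * 0.506 = 2.398 m^3

2.398


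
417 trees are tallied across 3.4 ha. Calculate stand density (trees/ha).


Formula: Stand Density = N_trees / Area_ha
Density = 417 trees / 3.4 ha
Density = 123 trees/ha

123


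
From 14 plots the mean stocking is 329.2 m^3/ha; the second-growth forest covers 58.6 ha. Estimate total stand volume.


Formula: Total Volume = Mean Volume per ha * Total Area
Total Volume = 329.2 m^3/ha * 58.6 ha
Total Volume = 19291 m^3

19291


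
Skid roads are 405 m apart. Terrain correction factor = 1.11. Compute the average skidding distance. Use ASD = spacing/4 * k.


Formula: ASD = (spacing / 4) * correction
Uncorrected distance = spacing / 4 = 405 / 4 = 101.25 m
ASD = 101.25 * 1.11 = 112 m

112


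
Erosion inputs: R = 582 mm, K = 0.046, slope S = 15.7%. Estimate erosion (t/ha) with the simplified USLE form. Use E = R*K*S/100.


Formula: E = R * K * S / 100  (simplified USLE)
R * K = 582 * 0.046 = 26.772
E = 26.772 * 15.7 / 100 = 4.2 t/ha

4.2


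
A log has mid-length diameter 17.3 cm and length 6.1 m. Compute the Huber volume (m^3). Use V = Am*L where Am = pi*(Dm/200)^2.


Huber: V = Am * L,  Am = pi*(Dm/200)^2
Am = pi*(17.3/200)^2 = 0.023506 m^2
V = 0.023506*6.1 = 0.1434 m^3

0.1434


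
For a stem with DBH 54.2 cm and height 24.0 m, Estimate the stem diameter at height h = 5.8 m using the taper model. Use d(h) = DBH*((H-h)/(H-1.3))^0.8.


Taper: d(h) = DBH * ((H - h) / (H - 1.3))^0.8
Numerator = H - h = 24.0 - 5.8 = 18.2 m
Denominator = H - 1.3 = 24.0 - 1.3 = 22.7 m
Ratio = 18.2 / 22.7 = 0.80176
d = 54.2 * 0.80176^0.8 = 45.4 cm

45.4


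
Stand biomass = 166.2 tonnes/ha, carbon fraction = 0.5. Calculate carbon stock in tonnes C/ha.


Formula: Carbon Stock = Biomass * Carbon Fraction
C = 166.2 t/ha * 0.5
C = 83.1 t C/ha

83.1


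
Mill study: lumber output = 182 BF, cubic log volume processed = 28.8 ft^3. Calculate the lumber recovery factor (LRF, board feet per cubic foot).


Formula: LRF = Lumber Output (BF) / Log Input (ft^3)
LRF = 182 BF / 28.8 ft^3
LRF = 6.32 BF/ft^3

6.32


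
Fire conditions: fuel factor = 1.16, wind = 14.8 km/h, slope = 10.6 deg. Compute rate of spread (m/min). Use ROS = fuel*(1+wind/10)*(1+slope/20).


Formula: ROS = fuel * (1 + wind/10) * (1 + slope/20)
Wind factor = 1 + 14.8/10 = 2.48
Slope factor = 1 + 10.6/20 = 1.53
ROS = 1.16 * 2.48 * 1.53 = 4.4 m/min

4.4


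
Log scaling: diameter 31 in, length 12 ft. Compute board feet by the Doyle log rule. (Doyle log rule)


Doyle: BF = (D - 4)^2 * L / 16
Adjusted diameter = 31 - 4 = 27 in
(D-4)^2 = 27^2 = 729
BF = 729 * 12 / 16 = 547 BF

547


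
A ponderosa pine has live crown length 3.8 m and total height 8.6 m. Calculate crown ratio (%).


Formula: Crown Ratio = (Crown Length / Total Height) * 100
CR = (3.8 m / 8.6 m) * 100
CR = 0.4419 * 100 = 44.2%

44.2


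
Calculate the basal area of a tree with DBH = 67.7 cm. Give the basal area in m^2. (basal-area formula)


Formula: BA = pi * (DBH/2)^2 / 10000  (cm^2 to m^2)
Radius = DBH/2 = 67.7/2 = 33.85 cm
BA = pi * 33.85^2 / 10000
   = 3599.7075 cm^2 / 10000
   = 0.36 m^2

0.36


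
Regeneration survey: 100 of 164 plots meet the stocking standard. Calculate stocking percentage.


Formula: Stocking % = stocked plots / total plots * 100
Stocking = 100 / 164 * 100
Stocking = 0.6098 * 100 = 61.0%

61.0


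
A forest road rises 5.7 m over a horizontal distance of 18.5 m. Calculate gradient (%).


Formula: Gradient = rise / run * 100
Gradient = 5.7 / 18.5 * 100 = 30.8%

30.8


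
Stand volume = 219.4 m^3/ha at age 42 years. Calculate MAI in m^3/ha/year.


Formula: MAI = Total Volume / Stand Age
MAI = 219.4 m^3/ha / 42 years
MAI = 5.22 m^3/ha/year

5.22


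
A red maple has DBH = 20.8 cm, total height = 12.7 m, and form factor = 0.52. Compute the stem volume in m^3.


Formula: V = pi * (DBH/200)^2 * H * ff
Radius = DBH/200 = 20.8/200 = 0.104 m
Radius^2 = 0.104^2 = 0.010816 m^2
V = pi * 0.010816 * 12.7 * 0.52
V = 0.224 m^3

0.224


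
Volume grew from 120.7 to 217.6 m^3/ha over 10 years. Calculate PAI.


Formula: PAI = (V_T2 - V_T1) / (T2 - T1)
Volume increment = 217.6 - 120.7 = 96.9 m^3/ha
PAI = 96.9 / 10 = 9.69 m^3/ha/year

9.69


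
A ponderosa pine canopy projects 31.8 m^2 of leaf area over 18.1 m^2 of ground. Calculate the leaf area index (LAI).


Formula: LAI = total leaf area / ground area  (dimensionless)
LAI = 31.8 m^2 / 18.1 m^2
LAI = 1.76

1.76


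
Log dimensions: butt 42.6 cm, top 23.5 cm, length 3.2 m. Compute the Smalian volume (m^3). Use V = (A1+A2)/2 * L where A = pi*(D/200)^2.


Smalian: V = (A1 + A2)/2 * L,  A = pi*(D/200)^2
A1 = pi*(42.6/200)^2 = 0.142531 m^2
A2 = pi*(23.5/200)^2 = 0.043374 m^2
V = (0.142531+0.043374)/2*3.2 = 0.2974 m^3

0.2974


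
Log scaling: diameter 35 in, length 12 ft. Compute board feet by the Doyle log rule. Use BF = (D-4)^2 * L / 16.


Doyle: BF = (D - 4)^2 * L / 16
Adjusted diameter = 35 - 4 = 31 in
(D-4)^2 = 31^2 = 961
BF = 961 * 12 / 16 = 721 BF

721


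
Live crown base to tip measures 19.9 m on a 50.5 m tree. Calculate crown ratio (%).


Formula: Crown Ratio = (Crown Length / Total Height) * 100
CR = (19.9 m / 50.5 m) * 100
CR = 0.3941 * 100 = 39.4%

39.4


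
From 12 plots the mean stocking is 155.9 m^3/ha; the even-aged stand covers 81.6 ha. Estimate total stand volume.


Formula: Total Volume = Mean Volume per ha * Total Area
Total Volume = 155.9 m^3/ha * 81.6 ha
Total Volume = 12721 m^3

12721


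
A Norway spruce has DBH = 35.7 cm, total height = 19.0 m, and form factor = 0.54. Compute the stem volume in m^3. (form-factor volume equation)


Formula: V = pi * (DBH/200)^2 * H * ff
Radius = DBH/200 = 35.7/200 = 0.1785 m
Radius^2 = 0.1785^2 = 0.03186225 m^2
V = pi * 0.03186225 * 19.0 * 0.54
V = 1.027 m^3

1.027


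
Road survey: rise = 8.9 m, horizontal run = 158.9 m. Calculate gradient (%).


Formula: Gradient = rise / run * 100
Gradient = 8.9 / 158.9 * 100 = 5.6%

5.6


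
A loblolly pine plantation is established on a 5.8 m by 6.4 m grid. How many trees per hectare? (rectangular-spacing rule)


Formula: TPH = 10000 m^2/ha / (spacing_x * spacing_y)
Area per tree = 5.8 m * 6.4 m = 37.12 m^2
TPH = 10000 / 37.12 = 269 trees/ha

269


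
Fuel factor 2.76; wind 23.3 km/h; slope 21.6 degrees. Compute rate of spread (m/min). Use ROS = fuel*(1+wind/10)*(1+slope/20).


Formula: ROS = fuel * (1 + wind/10) * (1 + slope/20)
Wind factor = 1 + 23.3/10 = 3.33
Slope factor = 1 + 21.6/20 = 2.08
ROS = 2.76 * 3.33 * 2.08 = 19.12 m/min

19.12


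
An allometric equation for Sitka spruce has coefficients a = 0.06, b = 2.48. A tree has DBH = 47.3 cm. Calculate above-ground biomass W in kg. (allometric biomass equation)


Formula: W = a * DBH^b  (allometric power law)
DBH^b = 47.3^2.48 = 14244.7762
W = 0.06 * 14244.7762 = 854.7 kg

854.7


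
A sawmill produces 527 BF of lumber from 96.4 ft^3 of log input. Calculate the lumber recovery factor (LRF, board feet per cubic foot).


Formula: LRF = Lumber Output (BF) / Log Input (ft^3)
LRF = 527 BF / 96.4 ft^3
LRF = 5.47 BF/ft^3

5.47


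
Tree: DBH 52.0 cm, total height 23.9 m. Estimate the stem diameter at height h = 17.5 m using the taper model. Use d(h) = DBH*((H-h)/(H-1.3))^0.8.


Taper: d(h) = DBH * ((H - h) / (H - 1.3))^0.8
Numerator = H - h = 23.9 - 17.5 = 6.4 m
Denominator = H - 1.3 = 23.9 - 1.3 = 22.6 m
Ratio = 6.4 / 22.6 = 0.28319
d = 52.0 * 0.28319^0.8 = 19.0 cm

19.0


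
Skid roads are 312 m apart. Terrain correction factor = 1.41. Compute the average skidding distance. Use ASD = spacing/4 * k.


Formula: ASD = (spacing / 4) * correction
Uncorrected distance = spacing / 4 = 312 / 4 = 78 m
ASD = 78 * 1.41 = 110 m

110


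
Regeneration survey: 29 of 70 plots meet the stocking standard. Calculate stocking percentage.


Formula: Stocking % = stocked plots / total plots * 100
Stocking = 29 / 70 * 100
Stocking = 0.4143 * 100 = 41.4%

41.4


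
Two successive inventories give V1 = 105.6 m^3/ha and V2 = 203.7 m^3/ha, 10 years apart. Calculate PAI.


Formula: PAI = (V_T2 - V_T1) / (T2 - T1)
Volume increment = 203.7 - 105.6 = 98.1 m^3/ha
PAI = 98.1 / 10 = 9.81 m^3/ha/year

9.81


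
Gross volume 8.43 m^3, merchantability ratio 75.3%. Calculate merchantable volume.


Formula: MV = V_total * (merchantable_pct / 100)
Merchantable fraction = 75.3% / 100 = 0.753
MV = 8.43 m^3 * 0.753 = 6.348 m^3

6.348


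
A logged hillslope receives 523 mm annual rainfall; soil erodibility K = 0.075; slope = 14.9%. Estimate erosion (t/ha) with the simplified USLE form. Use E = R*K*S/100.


Formula: E = R * K * S / 100  (simplified USLE)
R * K = 523 * 0.075 = 39.225
E = 39.225 * 14.9 / 100 = 5.84 t/ha

5.84


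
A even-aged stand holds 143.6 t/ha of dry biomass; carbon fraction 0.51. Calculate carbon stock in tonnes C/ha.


Formula: Carbon Stock = Biomass * Carbon Fraction
C = 143.6 t/ha * 0.51
C = 73.2 t C/ha

73.2


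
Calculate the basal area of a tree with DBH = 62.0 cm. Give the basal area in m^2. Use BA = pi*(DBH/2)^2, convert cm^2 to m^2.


Formula: BA = pi * (DBH/2)^2 / 10000  (cm^2 to m^2)
Radius = DBH/2 = 62.0/2 = 31.0 cm
BA = pi * 31.0^2 / 10000
   = 3019.0705 cm^2 / 10000
   = 0.3019 m^2

0.3019


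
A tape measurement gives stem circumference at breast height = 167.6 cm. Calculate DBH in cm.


Formula: DBH = C / pi
DBH = 167.6 / pi
pi = 3.14159...
DBH = 53.3 cm

53.3


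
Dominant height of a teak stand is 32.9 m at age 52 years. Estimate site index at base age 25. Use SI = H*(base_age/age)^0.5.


Formula: SI = H_dom * (base_age / age)^0.5
Age ratio = 25 / 52 = 0.48077
sqrt(age_ratio) = 0.69338
SI = 32.9 * 0.69338 = 22.8 m

22.8


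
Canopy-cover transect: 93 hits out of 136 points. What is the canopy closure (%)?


Formula: Canopy closure = covered points / total points * 100
Closure = 93 / 136 * 100
Closure = 0.6838 * 100 = 68.4%

68.4


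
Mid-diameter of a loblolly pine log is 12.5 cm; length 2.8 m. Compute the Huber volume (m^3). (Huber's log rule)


Huber: V = Am * L,  Am = pi*(Dm/200)^2
Am = pi*(12.5/200)^2 = 0.012272 m^2
V = 0.012272*2.8 = 0.0344 m^3

0.0344


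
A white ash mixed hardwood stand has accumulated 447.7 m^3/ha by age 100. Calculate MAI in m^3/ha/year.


Formula: MAI = Total Volume / Stand Age
MAI = 447.7 m^3/ha / 100 years
MAI = 4.48 m^3/ha/year

4.48


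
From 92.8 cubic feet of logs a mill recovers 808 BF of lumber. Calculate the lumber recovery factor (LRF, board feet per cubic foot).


Formula: LRF = Lumber Output (BF) / Log Input (ft^3)
LRF = 808 BF / 92.8 ft^3
LRF = 8.71 BF/ft^3

8.71


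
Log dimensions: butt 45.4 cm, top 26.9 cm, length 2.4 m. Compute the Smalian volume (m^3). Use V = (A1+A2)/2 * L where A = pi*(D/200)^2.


Smalian: V = (A1 + A2)/2 * L,  A = pi*(D/200)^2
A1 = pi*(45.4/200)^2 = 0.161883 m^2
A2 = pi*(26.9/200)^2 = 0.056832 m^2
V = (0.161883+0.056832)/2*2.4 = 0.2625 m^3

0.2625


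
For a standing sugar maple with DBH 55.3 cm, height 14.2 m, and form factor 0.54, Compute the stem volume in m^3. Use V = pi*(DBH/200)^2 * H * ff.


Formula: V = pi * (DBH/200)^2 * H * ff
Radius = DBH/200 = 55.3/200 = 0.2765 m
Radius^2 = 0.2765^2 = 0.07645225 m^2
V = pi * 0.07645225 * 14.2 * 0.54
V = 1.842 m^3

1.842


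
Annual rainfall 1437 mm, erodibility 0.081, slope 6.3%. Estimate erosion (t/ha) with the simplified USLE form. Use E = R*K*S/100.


Formula: E = R * K * S / 100  (simplified USLE)
R * K = 1437 * 0.081 = 116.397
E = 116.397 * 6.3 / 100 = 7.33 t/ha

7.33


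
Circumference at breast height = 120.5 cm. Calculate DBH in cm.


Formula: DBH = C / pi
DBH = 120.5 / pi
pi = 3.14159...
DBH = 38.4 cm

38.4


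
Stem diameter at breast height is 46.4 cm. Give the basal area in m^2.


Formula: BA = pi * (DBH/2)^2 / 10000  (cm^2 to m^2)
Radius = DBH/2 = 46.4/2 = 23.2 cm
BA = pi * 23.2^2 / 10000
   = 1690.9308 cm^2 / 10000
   = 0.1691 m^2

0.1691


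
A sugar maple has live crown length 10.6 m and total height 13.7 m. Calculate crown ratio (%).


Formula: Crown Ratio = (Crown Length / Total Height) * 100
CR = (10.6 m / 13.7 m) * 100
CR = 0.7737 * 100 = 77.4%

77.4


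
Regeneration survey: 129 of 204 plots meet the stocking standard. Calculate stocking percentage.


Formula: Stocking % = stocked plots / total plots * 100
Stocking = 129 / 204 * 100
Stocking = 0.6324 * 100 = 63.2%

63.2


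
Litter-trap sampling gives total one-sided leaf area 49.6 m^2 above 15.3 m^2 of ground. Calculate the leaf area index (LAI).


Formula: LAI = total leaf area / ground area  (dimensionless)
LAI = 49.6 m^2 / 15.3 m^2
LAI = 3.24

3.24


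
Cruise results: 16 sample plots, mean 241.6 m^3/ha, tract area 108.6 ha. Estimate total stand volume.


Formula: Total Volume = Mean Volume per ha * Total Area
Total Volume = 241.6 m^3/ha * 108.6 ha
Total Volume = 26238 m^3

26238


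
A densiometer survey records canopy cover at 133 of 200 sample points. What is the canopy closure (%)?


Formula: Canopy closure = covered points / total points * 100
Closure = 133 / 200 * 100
Closure = 0.665 * 100 = 66.5%

66.5


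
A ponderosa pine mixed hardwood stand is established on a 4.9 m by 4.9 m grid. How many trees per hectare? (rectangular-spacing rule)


Formula: TPH = 10000 m^2/ha / (spacing_x * spacing_y)
Area per tree = 4.9 m * 4.9 m = 24.01 m^2
TPH = 10000 / 24.01 = 416 trees/ha

416


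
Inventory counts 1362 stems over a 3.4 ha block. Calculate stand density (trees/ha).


Formula: Stand Density = N_trees / Area_ha
Density = 1362 trees / 3.4 ha
Density = 401 trees/ha

401


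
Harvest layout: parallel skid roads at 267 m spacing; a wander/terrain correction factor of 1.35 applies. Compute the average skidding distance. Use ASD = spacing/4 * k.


Formula: ASD = (spacing / 4) * correction
Uncorrected distance = spacing / 4 = 267 / 4 = 66.75 m
ASD = 66.75 * 1.35 = 90 m

90


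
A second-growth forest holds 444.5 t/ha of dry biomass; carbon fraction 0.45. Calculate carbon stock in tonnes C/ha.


Formula: Carbon Stock = Biomass * Carbon Fraction
C = 444.5 t/ha * 0.45
C = 200.0 t C/ha

200.0


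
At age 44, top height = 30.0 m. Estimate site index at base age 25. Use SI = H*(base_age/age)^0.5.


Formula: SI = H_dom * (base_age / age)^0.5
Age ratio = 25 / 44 = 0.56818
sqrt(age_ratio) = 0.75378
SI = 30.0 * 0.75378 = 22.6 m

22.6


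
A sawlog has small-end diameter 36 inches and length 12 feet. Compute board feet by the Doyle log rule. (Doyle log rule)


Doyle: BF = (D - 4)^2 * L / 16
Adjusted diameter = 36 - 4 = 32 in
(D-4)^2 = 32^2 = 1024
BF = 1024 * 12 / 16 = 768 BF

768


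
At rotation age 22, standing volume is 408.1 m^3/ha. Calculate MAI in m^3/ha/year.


Formula: MAI = Total Volume / Stand Age
MAI = 408.1 m^3/ha / 22 years
MAI = 18.55 m^3/ha/year

18.55


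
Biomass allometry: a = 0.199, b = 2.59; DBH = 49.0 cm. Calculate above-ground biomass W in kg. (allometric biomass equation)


Formula: W = a * DBH^b  (allometric power law)
DBH^b = 49.0^2.59 = 23856.5615
W = 0.199 * 23856.5615 = 4747.5 kg

4747.5


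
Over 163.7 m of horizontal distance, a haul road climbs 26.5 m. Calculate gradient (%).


Formula: Gradient = rise / run * 100
Gradient = 26.5 / 163.7 * 100 = 16.2%

16.2


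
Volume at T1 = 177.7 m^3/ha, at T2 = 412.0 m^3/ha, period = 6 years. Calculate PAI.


Formula: PAI = (V_T2 - V_T1) / (T2 - T1)
Volume increment = 412.0 - 177.7 = 234.3 m^3/ha
PAI = 234.3 / 6 = 39.05 m^3/ha/year

39.05


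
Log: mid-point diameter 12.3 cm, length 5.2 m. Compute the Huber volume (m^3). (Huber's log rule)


Huber: V = Am * L,  Am = pi*(Dm/200)^2
Am = pi*(12.3/200)^2 = 0.011882 m^2
V = 0.011882*5.2 = 0.0618 m^3

0.0618


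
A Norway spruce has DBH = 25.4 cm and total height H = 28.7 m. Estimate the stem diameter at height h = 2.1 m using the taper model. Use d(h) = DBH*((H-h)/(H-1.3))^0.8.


Taper: d(h) = DBH * ((H - h) / (H - 1.3))^0.8
Numerator = H - h = 28.7 - 2.1 = 26.6 m
Denominator = H - 1.3 = 28.7 - 1.3 = 27.4 m
Ratio = 26.6 / 27.4 = 0.9708
d = 25.4 * 0.9708^0.8 = 24.8 cm

24.8


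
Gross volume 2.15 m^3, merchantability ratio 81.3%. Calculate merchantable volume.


Formula: MV = V_total * (merchantable_pct / 100)
Merchantable fraction = 81.3% / 100 = 0.813
MV = 2.15 m^3 * 0.813 = 1.748 m^3

1.748


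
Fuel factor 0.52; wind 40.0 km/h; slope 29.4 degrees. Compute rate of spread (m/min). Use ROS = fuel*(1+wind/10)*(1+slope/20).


Formula: ROS = fuel * (1 + wind/10) * (1 + slope/20)
Wind factor = 1 + 40.0/10 = 5.0
Slope factor = 1 + 29.4/20 = 2.47
ROS = 0.52 * 5.0 * 2.47 = 6.42 m/min

6.42


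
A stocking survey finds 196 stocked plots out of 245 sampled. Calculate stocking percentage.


Formula: Stocking % = stocked plots / total plots * 100
Stocking = 196 / 245 * 100
Stocking = 0.8 * 100 = 80.0%

80.0
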